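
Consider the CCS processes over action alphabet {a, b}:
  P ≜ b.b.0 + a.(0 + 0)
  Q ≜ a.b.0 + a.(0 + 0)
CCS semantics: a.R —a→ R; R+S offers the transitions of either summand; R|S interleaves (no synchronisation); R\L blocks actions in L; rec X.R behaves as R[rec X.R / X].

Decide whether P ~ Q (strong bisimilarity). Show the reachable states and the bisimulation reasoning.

Reachable graph of P (4 states):
  s0 = b.b.0 + a.(0 + 0) ⊢ —a→ s1, —b→ s2
  s1 = 0 + 0 ⊢ ∅
  s2 = b.0 ⊢ —b→ s3
  s3 = 0 ⊢ ∅
Reachable graph of Q (4 states):
  t0 = a.b.0 + a.(0 + 0) ⊢ —a→ t1, —a→ t2
  t1 = 0 + 0 ⊢ ∅
  t2 = b.0 ⊢ —b→ t3
  t3 = 0 ⊢ ∅
Bisimilarity quotient blocks:
  B0 = {s0}
  B1 = {s1, s3, t1, t3}
  B2 = {s2, t2}
  B3 = {t0}
s0 ∈ B0, t0 ∈ B3 → different blocks

P ≁ Q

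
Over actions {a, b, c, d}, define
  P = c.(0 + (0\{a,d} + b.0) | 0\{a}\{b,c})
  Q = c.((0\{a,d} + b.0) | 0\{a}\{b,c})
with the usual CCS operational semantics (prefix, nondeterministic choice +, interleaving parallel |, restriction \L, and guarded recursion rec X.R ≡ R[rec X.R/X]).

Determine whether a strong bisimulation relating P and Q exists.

bisimilar

LTS(P): 3 reachable states
  s0 = c.(0 + (0\{a,d} + b.0) | 0\{a}\{b,c}) has moves ··c··> s1
  s1 = 0 + (0\{a,d} + b.0) | 0\{a}\{b,c} has moves ··b··> s2
  s2 = 0 | 0\{a}\{b,c} has moves stopped
LTS(Q): 3 reachable states
  t0 = c.((0\{a,d} + b.0) | 0\{a}\{b,c}) has moves ··c··> t1
  t1 = (0\{a,d} + b.0) | 0\{a}\{b,c} has moves ··b··> t2
  t2 = 0 | 0\{a}\{b,c} has moves stopped
Coarsest stable partition (strong bisimilarity classes):
  B0 = {s0, t0}
  B1 = {s1, t1}
  B2 = {s2, t2}
s0 ∈ B0, t0 ∈ B0 → same block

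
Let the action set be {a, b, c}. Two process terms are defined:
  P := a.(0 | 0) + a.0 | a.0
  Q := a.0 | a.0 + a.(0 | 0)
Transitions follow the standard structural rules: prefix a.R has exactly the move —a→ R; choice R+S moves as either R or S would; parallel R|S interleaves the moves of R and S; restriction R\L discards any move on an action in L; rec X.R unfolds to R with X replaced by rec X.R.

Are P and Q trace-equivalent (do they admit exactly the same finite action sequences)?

Reachable graph of P (4 states):
  s0 = a.(0 | 0) + a.0 | a.0 → -a-> s1, -a-> s2, -a-> s3
  s1 = 0 | 0 → (no moves)
  s2 = 0 | a.0 → -a-> s1
  s3 = a.0 | 0 → -a-> s1
Reachable graph of Q (4 states):
  t0 = a.0 | a.0 + a.(0 | 0) → -a-> t1, -a-> t2, -a-> t3
  t1 = 0 | 0 → (no moves)
  t2 = 0 | a.0 → -a-> t1
  t3 = a.0 | 0 → -a-> t1
Coarsest stable partition (strong bisimilarity classes):
  B0 = {s0, t0}
  B1 = {s1, t1}
  B2 = {s2, s3, t2, t3}
s0 ∈ B0, t0 ∈ B0 → same block
Bisimilar ⇒ trace-equivalent.

trace-equivalent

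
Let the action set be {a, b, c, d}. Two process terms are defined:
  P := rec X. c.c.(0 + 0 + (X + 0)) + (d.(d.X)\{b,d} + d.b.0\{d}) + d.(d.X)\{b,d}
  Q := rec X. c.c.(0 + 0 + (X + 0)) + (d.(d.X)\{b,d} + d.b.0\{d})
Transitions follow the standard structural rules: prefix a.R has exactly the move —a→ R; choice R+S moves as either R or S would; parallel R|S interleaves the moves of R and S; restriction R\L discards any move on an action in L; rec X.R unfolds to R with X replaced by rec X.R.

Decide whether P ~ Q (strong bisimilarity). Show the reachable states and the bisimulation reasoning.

P ~ Q

P's transition system — 6 states:
  s0 = rec X. c.c.(0 + 0 + (X + 0)) + (d.(d.X)\{b,d} + d.b.0\{d}) + d.(d.X)\{b,d} has moves ··c··> s1, ··d··> s2, ··d··> s3
  s1 = c.(0 + 0 + ((rec X. c.c.(0 + 0 + (X + 0)) + (d.(d.X)\{b,d} + d.b.0\{d}) + d.(d.X)\{b,d}) + 0)) has moves ··c··> s4
  s2 = (d.(rec X. c.c.(0 + 0 + (X + 0)) + (d.(d.X)\{b,d} + d.b.0\{d}) + d.(d.X)\{b,d}))\{b,d} has moves stopped
  s3 = b.0\{d} has moves ··b··> s5
  s4 = 0 + 0 + ((rec X. c.c.(0 + 0 + (X + 0)) + (d.(d.X)\{b,d} + d.b.0\{d}) + d.(d.X)\{b,d}) + 0) has moves ··c··> s1, ··d··> s2, ··d··> s3
  s5 = 0\{d} has moves stopped
Q's transition system — 6 states:
  t0 = rec X. c.c.(0 + 0 + (X + 0)) + (d.(d.X)\{b,d} + d.b.0\{d}) has moves ··c··> t1, ··d··> t2, ··d··> t3
  t1 = c.(0 + 0 + ((rec X. c.c.(0 + 0 + (X + 0)) + (d.(d.X)\{b,d} + d.b.0\{d})) + 0)) has moves ··c··> t4
  t2 = (d.(rec X. c.c.(0 + 0 + (X + 0)) + (d.(d.X)\{b,d} + d.b.0\{d})))\{b,d} has moves stopped
  t3 = b.0\{d} has moves ··b··> t5
  t4 = 0 + 0 + ((rec X. c.c.(0 + 0 + (X + 0)) + (d.(d.X)\{b,d} + d.b.0\{d})) + 0) has moves ··c··> t1, ··d··> t2, ··d··> t3
  t5 = 0\{d} has moves stopped
Partition-refinement fixed point:
  B0 = {s0, s4, t0, t4}
  B1 = {s3, t3}
  B2 = {s2, s5, t2, t5}
  B3 = {s1, t1}
s0 ∈ B0, t0 ∈ B0 → same block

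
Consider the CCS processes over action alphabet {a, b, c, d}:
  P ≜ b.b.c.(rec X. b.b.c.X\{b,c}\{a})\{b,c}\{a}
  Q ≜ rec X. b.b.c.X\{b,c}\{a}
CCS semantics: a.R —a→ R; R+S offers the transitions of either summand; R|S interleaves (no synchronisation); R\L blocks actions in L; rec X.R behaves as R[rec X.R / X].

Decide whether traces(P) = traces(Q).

trace-equivalent

Reachable graph of P (4 states):
  s0 = b.b.c.(rec X. b.b.c.X\{b,c}\{a})\{b,c}\{a} has moves —b→ s1
  s1 = b.c.(rec X. b.b.c.X\{b,c}\{a})\{b,c}\{a} has moves —b→ s2
  s2 = c.(rec X. b.b.c.X\{b,c}\{a})\{b,c}\{a} has moves —c→ s3
  s3 = (rec X. b.b.c.X\{b,c}\{a})\{b,c}\{a} has moves ∅
Reachable graph of Q (4 states):
  t0 = rec X. b.b.c.X\{b,c}\{a} has moves —b→ t1
  t1 = b.c.(rec X. b.b.c.X\{b,c}\{a})\{b,c}\{a} has moves —b→ t2
  t2 = c.(rec X. b.b.c.X\{b,c}\{a})\{b,c}\{a} has moves —c→ t3
  t3 = (rec X. b.b.c.X\{b,c}\{a})\{b,c}\{a} has moves ∅
Coarsest stable partition (strong bisimilarity classes):
  B0 = {s0, t0}
  B1 = {s1, t1}
  B2 = {s2, t2}
  B3 = {s3, t3}
s0 ∈ B0, t0 ∈ B0 → same block
Bisimilar ⇒ trace-equivalent.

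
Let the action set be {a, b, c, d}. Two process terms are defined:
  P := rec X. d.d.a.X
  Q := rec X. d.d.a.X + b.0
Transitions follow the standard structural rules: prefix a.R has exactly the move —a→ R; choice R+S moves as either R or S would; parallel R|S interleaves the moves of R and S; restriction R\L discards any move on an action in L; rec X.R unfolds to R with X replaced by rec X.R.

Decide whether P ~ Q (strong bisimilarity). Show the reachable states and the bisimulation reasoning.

P's transition system — 3 states:
  s0 = rec X. d.d.a.X | —d→ s1
  s1 = d.a.(rec X. d.d.a.X) | —d→ s2
  s2 = a.(rec X. d.d.a.X) | —a→ s0
Q's transition system — 4 states:
  t0 = rec X. d.d.a.X + b.0 | —b→ t1, —d→ t2
  t1 = 0 | deadlocked
  t2 = d.a.(rec X. d.d.a.X + b.0) | —d→ t3
  t3 = a.(rec X. d.d.a.X + b.0) | —a→ t0
Bisimilarity quotient blocks:
  B0 = {s0}
  B1 = {s1}
  B2 = {s2}
  B3 = {t0}
  B4 = {t1}
  B5 = {t2}
  B6 = {t3}
s0 ∈ B0, t0 ∈ B3 → different blocks

NO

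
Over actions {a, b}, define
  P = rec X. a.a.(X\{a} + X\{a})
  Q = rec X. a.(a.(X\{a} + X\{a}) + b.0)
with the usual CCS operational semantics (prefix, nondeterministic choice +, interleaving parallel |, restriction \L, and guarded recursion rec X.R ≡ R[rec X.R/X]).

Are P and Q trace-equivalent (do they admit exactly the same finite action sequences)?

NO — witness ⟨ab⟩

P's transition system — 3 states:
  u0 = rec X. a.a.(X\{a} + X\{a}) has moves —a→ u1
  u1 = a.((rec X. a.a.(X\{a} + X\{a}))\{a} + (rec X. a.a.(X\{a} + X\{a}))\{a}) has moves —a→ u2
  u2 = (rec X. a.a.(X\{a} + X\{a}))\{a} + (rec X. a.a.(X\{a} + X\{a}))\{a} has moves stopped
Q's transition system — 4 states:
  v0 = rec X. a.(a.(X\{a} + X\{a}) + b.0) has moves —a→ v1
  v1 = a.((rec X. a.(a.(X\{a} + X\{a}) + b.0))\{a} + (rec X. a.(a.(X\{a} + X\{a}) + b.0))\{a}) + b.0 has moves —a→ v2, —b→ v3
  v2 = (rec X. a.(a.(X\{a} + X\{a}) + b.0))\{a} + (rec X. a.(a.(X\{a} + X\{a}) + b.0))\{a} has moves stopped
  v3 = 0 has moves stopped
Trace ⟨ab⟩ through Q, begin at {v0}:
  step 1 (a): {v1}
  step 2 (b): {v3}
  ✓ Q
Trace ⟨ab⟩ through P, begin at {u0}:
  step 1 (a): {u1}
  step 2 (b): no successor for P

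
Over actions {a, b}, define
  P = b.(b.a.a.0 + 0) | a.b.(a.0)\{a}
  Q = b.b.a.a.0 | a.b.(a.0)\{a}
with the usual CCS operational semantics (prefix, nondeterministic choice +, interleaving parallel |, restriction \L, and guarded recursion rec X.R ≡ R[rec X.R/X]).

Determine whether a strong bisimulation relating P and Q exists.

LTS(P): 15 reachable states
  m0 = b.(b.a.a.0 + 0) | a.b.(a.0)\{a} ⊢ =a=> m1, =b=> m2
  m1 = b.(b.a.a.0 + 0) | b.(a.0)\{a} ⊢ =b=> m3, =b=> m4
  m2 = (b.a.a.0 + 0) | a.b.(a.0)\{a} ⊢ =a=> m3, =b=> m5
  m3 = (b.a.a.0 + 0) | b.(a.0)\{a} ⊢ =b=> m6, =b=> m7
  m4 = b.(b.a.a.0 + 0) | (a.0)\{a} ⊢ =b=> m6
  m5 = a.a.0 | a.b.(a.0)\{a} ⊢ =a=> m7, =a=> m8
  m6 = (b.a.a.0 + 0) | (a.0)\{a} ⊢ =b=> m9
  m7 = a.a.0 | b.(a.0)\{a} ⊢ =a=> m10, =b=> m9
  m8 = a.0 | a.b.(a.0)\{a} ⊢ =a=> m10, =a=> m11
  m9 = a.a.0 | (a.0)\{a} ⊢ =a=> m12
  m10 = a.0 | b.(a.0)\{a} ⊢ =a=> m13, =b=> m12
  m11 = 0 | a.b.(a.0)\{a} ⊢ =a=> m13
  m12 = a.0 | (a.0)\{a} ⊢ =a=> m14
  m13 = 0 | b.(a.0)\{a} ⊢ =b=> m14
  m14 = 0 | (a.0)\{a} ⊢ ·
LTS(Q): 15 reachable states
  n0 = b.b.a.a.0 | a.b.(a.0)\{a} ⊢ =a=> n1, =b=> n2
  n1 = b.b.a.a.0 | b.(a.0)\{a} ⊢ =b=> n3, =b=> n4
  n2 = b.a.a.0 | a.b.(a.0)\{a} ⊢ =a=> n3, =b=> n5
  n3 = b.a.a.0 | b.(a.0)\{a} ⊢ =b=> n6, =b=> n7
  n4 = b.b.a.a.0 | (a.0)\{a} ⊢ =b=> n7
  n5 = a.a.0 | a.b.(a.0)\{a} ⊢ =a=> n6, =a=> n8
  n6 = a.a.0 | b.(a.0)\{a} ⊢ =a=> n9, =b=> n10
  n7 = b.a.a.0 | (a.0)\{a} ⊢ =b=> n10
  n8 = a.0 | a.b.(a.0)\{a} ⊢ =a=> n11, =a=> n9
  n9 = a.0 | b.(a.0)\{a} ⊢ =a=> n12, =b=> n13
  n10 = a.a.0 | (a.0)\{a} ⊢ =a=> n13
  n11 = 0 | a.b.(a.0)\{a} ⊢ =a=> n12
  n12 = 0 | b.(a.0)\{a} ⊢ =b=> n14
  n13 = a.0 | (a.0)\{a} ⊢ =a=> n14
  n14 = 0 | (a.0)\{a} ⊢ ·
Bisimilarity quotient blocks:
  B0 = {m0, n0}
  B1 = {m2, n2}
  B2 = {m5, n5}
  B3 = {m7, n6}
  B4 = {m9, n10}
  B5 = {m12, n13}
  B6 = {m14, n14}
  B7 = {m10, n9}
  B8 = {m13, n12}
  B9 = {m8, n8}
  B10 = {m11, n11}
  B11 = {m3, n3}
  B12 = {m6, n7}
  B13 = {m1, n1}
  B14 = {m4, n4}
m0 ∈ B0, n0 ∈ B0 → same block

P ~ Q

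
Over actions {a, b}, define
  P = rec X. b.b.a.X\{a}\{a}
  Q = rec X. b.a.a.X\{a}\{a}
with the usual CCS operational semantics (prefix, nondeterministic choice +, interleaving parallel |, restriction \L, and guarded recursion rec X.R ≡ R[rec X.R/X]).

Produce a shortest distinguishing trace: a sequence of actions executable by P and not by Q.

Reachable graph of P (6 states):
  u0 = rec X. b.b.a.X\{a}\{a} has moves =b=> u1
  u1 = b.a.(rec X. b.b.a.X\{a}\{a})\{a}\{a} has moves =b=> u2
  u2 = a.(rec X. b.b.a.X\{a}\{a})\{a}\{a} has moves =a=> u3
  u3 = (rec X. b.b.a.X\{a}\{a})\{a}\{a} has moves =b=> u4
  u4 = (b.a.(rec X. b.b.a.X\{a}\{a})\{a}\{a})\{a}\{a} has moves =b=> u5
  u5 = (a.(rec X. b.b.a.X\{a}\{a})\{a}\{a})\{a}\{a} has moves stopped
Reachable graph of Q (5 states):
  v0 = rec X. b.a.a.X\{a}\{a} has moves =b=> v1
  v1 = a.a.(rec X. b.a.a.X\{a}\{a})\{a}\{a} has moves =a=> v2
  v2 = a.(rec X. b.a.a.X\{a}\{a})\{a}\{a} has moves =a=> v3
  v3 = (rec X. b.a.a.X\{a}\{a})\{a}\{a} has moves =b=> v4
  v4 = (a.a.(rec X. b.a.a.X\{a}\{a})\{a}\{a})\{a}\{a} has moves stopped
Run σ = ⟨bb⟩ on P: start {u0}
  [1] b ⇒ {u1}
  [2] b ⇒ {u2}
  P completes σ.
Run σ = ⟨bb⟩ on Q: start {v0}
  [1] b ⇒ {v1}
  [2] b ⇒ ∅ (Q stuck)

bb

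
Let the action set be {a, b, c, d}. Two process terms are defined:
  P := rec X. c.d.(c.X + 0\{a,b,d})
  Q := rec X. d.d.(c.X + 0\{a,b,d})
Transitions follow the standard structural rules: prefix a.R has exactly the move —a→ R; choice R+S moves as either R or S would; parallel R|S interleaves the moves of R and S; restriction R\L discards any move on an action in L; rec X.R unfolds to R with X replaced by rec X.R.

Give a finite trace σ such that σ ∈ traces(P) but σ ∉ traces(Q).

c

LTS(P): 3 reachable states
  s0 = rec X. c.d.(c.X + 0\{a,b,d}) | -c-> s1
  s1 = d.(c.(rec X. c.d.(c.X + 0\{a,b,d})) + 0\{a,b,d}) | -d-> s2
  s2 = c.(rec X. c.d.(c.X + 0\{a,b,d})) + 0\{a,b,d} | -c-> s0
LTS(Q): 3 reachable states
  t0 = rec X. d.d.(c.X + 0\{a,b,d}) | -d-> t1
  t1 = d.(c.(rec X. d.d.(c.X + 0\{a,b,d})) + 0\{a,b,d}) | -d-> t2
  t2 = c.(rec X. d.d.(c.X + 0\{a,b,d})) + 0\{a,b,d} | -c-> t0
Run σ = ⟨c⟩ on P: start {s0}
  after c @ step 1: {s1}
  P completes σ.
Run σ = ⟨c⟩ on Q: start {t0}
  after c @ step 1: ∅ (Q stuck)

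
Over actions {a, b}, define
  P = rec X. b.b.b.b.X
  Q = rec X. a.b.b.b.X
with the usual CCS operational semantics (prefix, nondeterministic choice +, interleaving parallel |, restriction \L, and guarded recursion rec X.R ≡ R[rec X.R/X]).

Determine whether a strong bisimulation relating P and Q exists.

P ≁ Q

Reachable graph of P (4 states):
  p0 = rec X. b.b.b.b.X ⊢ --b--▸ p1
  p1 = b.b.b.(rec X. b.b.b.b.X) ⊢ --b--▸ p2
  p2 = b.b.(rec X. b.b.b.b.X) ⊢ --b--▸ p3
  p3 = b.(rec X. b.b.b.b.X) ⊢ --b--▸ p0
Reachable graph of Q (4 states):
  q0 = rec X. a.b.b.b.X ⊢ --a--▸ q1
  q1 = b.b.b.(rec X. a.b.b.b.X) ⊢ --b--▸ q2
  q2 = b.b.(rec X. a.b.b.b.X) ⊢ --b--▸ q3
  q3 = b.(rec X. a.b.b.b.X) ⊢ --b--▸ q0
Partition-refinement fixed point:
  B0 = {p0, p1, p2, p3}
  B1 = {q0}
  B2 = {q1}
  B3 = {q2}
  B4 = {q3}
p0 ∈ B0, q0 ∈ B1 → different blocks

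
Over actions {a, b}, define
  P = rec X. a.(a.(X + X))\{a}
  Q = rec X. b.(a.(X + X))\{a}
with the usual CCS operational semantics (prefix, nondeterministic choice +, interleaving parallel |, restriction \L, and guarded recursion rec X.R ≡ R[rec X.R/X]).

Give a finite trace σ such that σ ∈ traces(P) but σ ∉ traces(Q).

P's transition system — 2 states:
  s0 = rec X. a.(a.(X + X))\{a} has moves ··a··> s1
  s1 = (a.((rec X. a.(a.(X + X))\{a}) + (rec X. a.(a.(X + X))\{a})))\{a} has moves ·
Q's transition system — 2 states:
  t0 = rec X. b.(a.(X + X))\{a} has moves ··b··> t1
  t1 = (a.((rec X. b.(a.(X + X))\{a}) + (rec X. b.(a.(X + X))\{a})))\{a} has moves ·
Executing a from P (initial set {s0}):
  [1] a ⇒ {s1}
  P completes σ.
Executing a from Q (initial set {t0}):
  [1] a ⇒ ∅  — Q cannot continue

a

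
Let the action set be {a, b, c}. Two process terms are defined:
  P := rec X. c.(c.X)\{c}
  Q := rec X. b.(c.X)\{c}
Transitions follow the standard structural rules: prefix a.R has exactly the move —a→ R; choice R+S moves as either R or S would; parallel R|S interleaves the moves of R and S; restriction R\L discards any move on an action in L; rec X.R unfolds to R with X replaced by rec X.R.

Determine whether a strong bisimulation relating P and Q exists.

NO

Reachable graph of P (2 states):
  u0 = rec X. c.(c.X)\{c} | —c→ u1
  u1 = (c.(rec X. c.(c.X)\{c}))\{c} | deadlocked
Reachable graph of Q (2 states):
  v0 = rec X. b.(c.X)\{c} | —b→ v1
  v1 = (c.(rec X. b.(c.X)\{c}))\{c} | deadlocked
Partition-refinement fixed point:
  B0 = {u0}
  B1 = {u1, v1}
  B2 = {v0}
u0 ∈ B0, v0 ∈ B2 → different blocks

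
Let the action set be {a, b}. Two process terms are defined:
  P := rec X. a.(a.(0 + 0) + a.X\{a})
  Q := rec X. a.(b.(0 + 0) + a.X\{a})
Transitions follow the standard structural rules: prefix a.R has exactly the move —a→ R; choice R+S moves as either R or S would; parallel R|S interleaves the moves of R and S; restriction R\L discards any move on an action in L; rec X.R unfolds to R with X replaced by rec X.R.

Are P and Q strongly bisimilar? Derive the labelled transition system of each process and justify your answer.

LTS(P): 4 reachable states
  p0 = rec X. a.(a.(0 + 0) + a.X\{a}) has moves --a--▸ p1
  p1 = a.(0 + 0) + a.(rec X. a.(a.(0 + 0) + a.X\{a}))\{a} has moves --a--▸ p2, --a--▸ p3
  p2 = (rec X. a.(a.(0 + 0) + a.X\{a}))\{a} has moves ∅
  p3 = 0 + 0 has moves ∅
LTS(Q): 4 reachable states
  q0 = rec X. a.(b.(0 + 0) + a.X\{a}) has moves --a--▸ q1
  q1 = b.(0 + 0) + a.(rec X. a.(b.(0 + 0) + a.X\{a}))\{a} has moves --a--▸ q2, --b--▸ q3
  q2 = (rec X. a.(b.(0 + 0) + a.X\{a}))\{a} has moves ∅
  q3 = 0 + 0 has moves ∅
Coarsest stable partition (strong bisimilarity classes):
  B0 = {p0}
  B1 = {p1}
  B2 = {p2, p3, q2, q3}
  B3 = {q0}
  B4 = {q1}
p0 ∈ B0, q0 ∈ B3 → different blocks

P ≁ Q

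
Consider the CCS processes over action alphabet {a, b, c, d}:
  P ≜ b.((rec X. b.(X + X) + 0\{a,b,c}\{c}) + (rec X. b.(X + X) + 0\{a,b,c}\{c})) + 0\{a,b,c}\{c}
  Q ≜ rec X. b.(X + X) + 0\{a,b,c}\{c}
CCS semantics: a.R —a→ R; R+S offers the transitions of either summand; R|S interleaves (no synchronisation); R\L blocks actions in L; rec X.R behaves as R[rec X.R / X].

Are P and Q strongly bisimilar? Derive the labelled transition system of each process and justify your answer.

LTS(P): 2 reachable states
  u0 = b.((rec X. b.(X + X) + 0\{a,b,c}\{c}) + (rec X. b.(X + X) + 0\{a,b,c}\{c})) + 0\{a,b,c}\{c} → -b-> u1
  u1 = (rec X. b.(X + X) + 0\{a,b,c}\{c}) + (rec X. b.(X + X) + 0\{a,b,c}\{c}) → -b-> u1
LTS(Q): 2 reachable states
  v0 = rec X. b.(X + X) + 0\{a,b,c}\{c} → -b-> v1
  v1 = (rec X. b.(X + X) + 0\{a,b,c}\{c}) + (rec X. b.(X + X) + 0\{a,b,c}\{c}) → -b-> v1
Coarsest stable partition (strong bisimilarity classes):
  B0 = {u0, u1, v0, v1}
u0 ∈ B0, v0 ∈ B0 → same block

bisimilar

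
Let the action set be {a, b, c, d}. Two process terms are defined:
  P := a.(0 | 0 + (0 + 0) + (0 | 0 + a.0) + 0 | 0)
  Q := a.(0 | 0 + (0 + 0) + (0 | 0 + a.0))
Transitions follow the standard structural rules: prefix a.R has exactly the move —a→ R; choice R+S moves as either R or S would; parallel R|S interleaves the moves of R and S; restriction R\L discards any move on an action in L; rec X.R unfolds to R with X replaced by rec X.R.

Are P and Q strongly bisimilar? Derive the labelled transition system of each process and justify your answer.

P ~ Q

LTS(P): 3 reachable states
  s0 = a.(0 | 0 + (0 + 0) + (0 | 0 + a.0) + 0 | 0) → —a→ s1
  s1 = 0 | 0 + (0 + 0) + (0 | 0 + a.0) + 0 | 0 → —a→ s2
  s2 = 0 → ∅
LTS(Q): 3 reachable states
  t0 = a.(0 | 0 + (0 + 0) + (0 | 0 + a.0)) → —a→ t1
  t1 = 0 | 0 + (0 + 0) + (0 | 0 + a.0) → —a→ t2
  t2 = 0 → ∅
Bisimilarity quotient blocks:
  B0 = {s0, t0}
  B1 = {s1, t1}
  B2 = {s2, t2}
s0 ∈ B0, t0 ∈ B0 → same block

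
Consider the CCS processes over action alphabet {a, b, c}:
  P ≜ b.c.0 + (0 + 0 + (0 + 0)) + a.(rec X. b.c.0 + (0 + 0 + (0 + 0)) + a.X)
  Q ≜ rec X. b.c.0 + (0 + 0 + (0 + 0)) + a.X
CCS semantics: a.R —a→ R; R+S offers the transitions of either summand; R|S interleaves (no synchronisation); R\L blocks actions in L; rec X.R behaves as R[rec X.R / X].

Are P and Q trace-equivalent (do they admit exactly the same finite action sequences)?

trace-equivalent

LTS(P): 4 reachable states
  m0 = b.c.0 + (0 + 0 + (0 + 0)) + a.(rec X. b.c.0 + (0 + 0 + (0 + 0)) + a.X) | —a→ m1, —b→ m2
  m1 = rec X. b.c.0 + (0 + 0 + (0 + 0)) + a.X | —a→ m1, —b→ m2
  m2 = c.0 | —c→ m3
  m3 = 0 | (no moves)
LTS(Q): 3 reachable states
  n0 = rec X. b.c.0 + (0 + 0 + (0 + 0)) + a.X | —a→ n0, —b→ n1
  n1 = c.0 | —c→ n2
  n2 = 0 | (no moves)
Bisimilarity quotient blocks:
  B0 = {m0, m1, n0}
  B1 = {m2, n1}
  B2 = {m3, n2}
m0 ∈ B0, n0 ∈ B0 → same block
Bisimilar ⇒ trace-equivalent.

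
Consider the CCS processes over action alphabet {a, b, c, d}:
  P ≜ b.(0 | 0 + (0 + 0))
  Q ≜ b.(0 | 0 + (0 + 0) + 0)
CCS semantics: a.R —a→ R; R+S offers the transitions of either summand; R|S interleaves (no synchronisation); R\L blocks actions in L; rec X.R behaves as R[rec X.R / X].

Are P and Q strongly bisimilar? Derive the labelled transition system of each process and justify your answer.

Reachable graph of P (2 states):
  s0 = b.(0 | 0 + (0 + 0)) ⊢ -b-> s1
  s1 = 0 | 0 + (0 + 0) ⊢ deadlocked
Reachable graph of Q (2 states):
  t0 = b.(0 | 0 + (0 + 0) + 0) ⊢ -b-> t1
  t1 = 0 | 0 + (0 + 0) + 0 ⊢ deadlocked
Partition-refinement fixed point:
  B0 = {s0, t0}
  B1 = {s1, t1}
s0 ∈ B0, t0 ∈ B0 → same block

bisimilar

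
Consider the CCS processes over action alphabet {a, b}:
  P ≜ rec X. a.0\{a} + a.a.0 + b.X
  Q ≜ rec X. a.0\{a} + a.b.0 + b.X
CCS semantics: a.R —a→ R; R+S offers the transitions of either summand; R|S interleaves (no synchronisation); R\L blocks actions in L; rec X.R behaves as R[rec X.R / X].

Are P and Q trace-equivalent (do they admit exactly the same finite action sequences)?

P's transition system — 4 states:
  s0 = rec X. a.0\{a} + a.a.0 + b.X ⊢ ··a··> s1, ··a··> s2, ··b··> s0
  s1 = 0\{a} ⊢ deadlocked
  s2 = a.0 ⊢ ··a··> s3
  s3 = 0 ⊢ deadlocked
Q's transition system — 4 states:
  t0 = rec X. a.0\{a} + a.b.0 + b.X ⊢ ··a··> t1, ··a··> t2, ··b··> t0
  t1 = 0\{a} ⊢ deadlocked
  t2 = b.0 ⊢ ··b··> t3
  t3 = 0 ⊢ deadlocked
Trace ⟨aa⟩ through P, begin at {s0}:
  step 1 (a): {s1, s2}
  step 2 (a): {s3}
  P completes σ.
Trace ⟨aa⟩ through Q, begin at {t0}:
  step 1 (a): {t1, t2}
  step 2 (a): ∅  — Q cannot continue

trace-distinct — witness ⟨aa⟩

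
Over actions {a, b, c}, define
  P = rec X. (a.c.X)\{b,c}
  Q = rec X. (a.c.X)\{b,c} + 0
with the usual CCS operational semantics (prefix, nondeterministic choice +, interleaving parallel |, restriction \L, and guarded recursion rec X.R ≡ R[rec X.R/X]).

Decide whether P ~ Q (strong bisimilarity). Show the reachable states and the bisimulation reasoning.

P ~ Q

P's transition system — 2 states:
  u0 = rec X. (a.c.X)\{b,c} has moves ··a··> u1
  u1 = (c.(rec X. (a.c.X)\{b,c}))\{b,c} has moves ·
Q's transition system — 2 states:
  v0 = rec X. (a.c.X)\{b,c} + 0 has moves ··a··> v1
  v1 = (c.(rec X. (a.c.X)\{b,c} + 0))\{b,c} has moves ·
Bisimilarity quotient blocks:
  B0 = {u0, v0}
  B1 = {u1, v1}
u0 ∈ B0, v0 ∈ B0 → same block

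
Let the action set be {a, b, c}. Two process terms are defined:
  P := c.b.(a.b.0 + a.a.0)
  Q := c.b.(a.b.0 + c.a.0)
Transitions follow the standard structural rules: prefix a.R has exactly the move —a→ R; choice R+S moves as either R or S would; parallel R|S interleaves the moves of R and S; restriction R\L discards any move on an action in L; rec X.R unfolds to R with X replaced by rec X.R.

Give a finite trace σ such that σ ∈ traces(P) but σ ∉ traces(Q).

cbaa

LTS(P): 6 reachable states
  s0 = c.b.(a.b.0 + a.a.0) :: ··c··> s1
  s1 = b.(a.b.0 + a.a.0) :: ··b··> s2
  s2 = a.b.0 + a.a.0 :: ··a··> s3, ··a··> s4
  s3 = a.0 :: ··a··> s5
  s4 = b.0 :: ··b··> s5
  s5 = 0 :: stopped
LTS(Q): 6 reachable states
  t0 = c.b.(a.b.0 + c.a.0) :: ··c··> t1
  t1 = b.(a.b.0 + c.a.0) :: ··b··> t2
  t2 = a.b.0 + c.a.0 :: ··a··> t3, ··c··> t4
  t3 = b.0 :: ··b··> t5
  t4 = a.0 :: ··a··> t5
  t5 = 0 :: stopped
Trace ⟨cbaa⟩ through P, begin at {s0}:
  after c @ step 1: {s1}
  after b @ step 2: {s2}
  after a @ step 3: {s3, s4}
  after a @ step 4: {s5}
  — P admits the full trace.
Trace ⟨cbaa⟩ through Q, begin at {t0}:
  after c @ step 1: {t1}
  after b @ step 2: {t2}
  after a @ step 3: {t3}
  after a @ step 4: ∅ (Q stuck)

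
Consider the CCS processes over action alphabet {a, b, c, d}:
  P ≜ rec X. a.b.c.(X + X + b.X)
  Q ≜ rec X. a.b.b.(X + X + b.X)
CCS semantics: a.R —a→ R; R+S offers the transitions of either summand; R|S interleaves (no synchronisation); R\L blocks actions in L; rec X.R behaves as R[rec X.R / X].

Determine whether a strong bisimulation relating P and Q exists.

NO

Reachable graph of P (4 states):
  m0 = rec X. a.b.c.(X + X + b.X) | =a=> m1
  m1 = b.c.((rec X. a.b.c.(X + X + b.X)) + (rec X. a.b.c.(X + X + b.X)) + b.(rec X. a.b.c.(X + X + b.X))) | =b=> m2
  m2 = c.((rec X. a.b.c.(X + X + b.X)) + (rec X. a.b.c.(X + X + b.X)) + b.(rec X. a.b.c.(X + X + b.X))) | =c=> m3
  m3 = (rec X. a.b.c.(X + X + b.X)) + (rec X. a.b.c.(X + X + b.X)) + b.(rec X. a.b.c.(X + X + b.X)) | =a=> m1, =b=> m0
Reachable graph of Q (4 states):
  n0 = rec X. a.b.b.(X + X + b.X) | =a=> n1
  n1 = b.b.((rec X. a.b.b.(X + X + b.X)) + (rec X. a.b.b.(X + X + b.X)) + b.(rec X. a.b.b.(X + X + b.X))) | =b=> n2
  n2 = b.((rec X. a.b.b.(X + X + b.X)) + (rec X. a.b.b.(X + X + b.X)) + b.(rec X. a.b.b.(X + X + b.X))) | =b=> n3
  n3 = (rec X. a.b.b.(X + X + b.X)) + (rec X. a.b.b.(X + X + b.X)) + b.(rec X. a.b.b.(X + X + b.X)) | =a=> n1, =b=> n0
Partition-refinement fixed point:
  B0 = {m0}
  B1 = {m1}
  B2 = {m2}
  B3 = {m3}
  B4 = {n0}
  B5 = {n1}
  B6 = {n2}
  B7 = {n3}
m0 ∈ B0, n0 ∈ B4 → different blocks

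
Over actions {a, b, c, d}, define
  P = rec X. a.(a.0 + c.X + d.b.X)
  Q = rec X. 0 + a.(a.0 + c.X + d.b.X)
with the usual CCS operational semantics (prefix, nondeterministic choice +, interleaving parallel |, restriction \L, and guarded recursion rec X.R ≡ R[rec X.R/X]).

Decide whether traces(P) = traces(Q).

P's transition system — 4 states:
  s0 = rec X. a.(a.0 + c.X + d.b.X) ⊢ —a→ s1
  s1 = a.0 + c.(rec X. a.(a.0 + c.X + d.b.X)) + d.b.(rec X. a.(a.0 + c.X + d.b.X)) ⊢ —a→ s2, —c→ s0, —d→ s3
  s2 = 0 ⊢ (no moves)
  s3 = b.(rec X. a.(a.0 + c.X + d.b.X)) ⊢ —b→ s0
Q's transition system — 4 states:
  t0 = rec X. 0 + a.(a.0 + c.X + d.b.X) ⊢ —a→ t1
  t1 = a.0 + c.(rec X. 0 + a.(a.0 + c.X + d.b.X)) + d.b.(rec X. 0 + a.(a.0 + c.X + d.b.X)) ⊢ —a→ t2, —c→ t0, —d→ t3
  t2 = 0 ⊢ (no moves)
  t3 = b.(rec X. 0 + a.(a.0 + c.X + d.b.X)) ⊢ —b→ t0
Partition-refinement fixed point:
  B0 = {s0, t0}
  B1 = {s1, t1}
  B2 = {s2, t2}
  B3 = {s3, t3}
s0 ∈ B0, t0 ∈ B0 → same block
Bisimilar ⇒ trace-equivalent.

YES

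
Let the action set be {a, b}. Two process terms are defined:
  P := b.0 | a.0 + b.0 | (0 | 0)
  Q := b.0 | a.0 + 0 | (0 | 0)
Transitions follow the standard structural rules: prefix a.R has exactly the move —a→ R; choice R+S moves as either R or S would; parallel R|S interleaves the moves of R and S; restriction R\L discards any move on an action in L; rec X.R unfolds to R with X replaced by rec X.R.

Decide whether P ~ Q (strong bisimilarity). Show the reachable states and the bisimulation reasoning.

LTS(P): 5 reachable states
  u0 = b.0 | a.0 + b.0 | (0 | 0) ⊢ ··a··> u1, ··b··> u2, ··b··> u3
  u1 = b.0 | 0 ⊢ ··b··> u4
  u2 = 0 | (0 | 0) ⊢ (no moves)
  u3 = 0 | a.0 ⊢ ··a··> u4
  u4 = 0 | 0 ⊢ (no moves)
LTS(Q): 4 reachable states
  v0 = b.0 | a.0 + 0 | (0 | 0) ⊢ ··a··> v1, ··b··> v2
  v1 = b.0 | 0 ⊢ ··b··> v3
  v2 = 0 | a.0 ⊢ ··a··> v3
  v3 = 0 | 0 ⊢ (no moves)
Bisimilarity quotient blocks:
  B0 = {u0}
  B1 = {u2, u4, v3}
  B2 = {u3, v2}
  B3 = {u1, v1}
  B4 = {v0}
u0 ∈ B0, v0 ∈ B4 → different blocks

NO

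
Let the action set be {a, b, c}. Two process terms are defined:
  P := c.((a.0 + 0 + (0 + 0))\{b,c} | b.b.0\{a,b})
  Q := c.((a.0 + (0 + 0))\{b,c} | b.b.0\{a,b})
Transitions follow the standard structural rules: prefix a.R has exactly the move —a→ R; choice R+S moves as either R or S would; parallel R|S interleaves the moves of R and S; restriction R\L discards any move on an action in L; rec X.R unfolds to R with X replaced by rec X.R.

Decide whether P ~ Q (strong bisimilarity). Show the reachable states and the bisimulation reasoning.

YES

Reachable graph of P (7 states):
  m0 = c.((a.0 + 0 + (0 + 0))\{b,c} | b.b.0\{a,b}) | -c-> m1
  m1 = (a.0 + 0 + (0 + 0))\{b,c} | b.b.0\{a,b} | -a-> m2, -b-> m3
  m2 = 0\{b,c} | b.b.0\{a,b} | -b-> m4
  m3 = (a.0 + 0 + (0 + 0))\{b,c} | b.0\{a,b} | -a-> m4, -b-> m5
  m4 = 0\{b,c} | b.0\{a,b} | -b-> m6
  m5 = (a.0 + 0 + (0 + 0))\{b,c} | 0\{a,b} | -a-> m6
  m6 = 0\{b,c} | 0\{a,b} | deadlocked
Reachable graph of Q (7 states):
  n0 = c.((a.0 + (0 + 0))\{b,c} | b.b.0\{a,b}) | -c-> n1
  n1 = (a.0 + (0 + 0))\{b,c} | b.b.0\{a,b} | -a-> n2, -b-> n3
  n2 = 0\{b,c} | b.b.0\{a,b} | -b-> n4
  n3 = (a.0 + (0 + 0))\{b,c} | b.0\{a,b} | -a-> n4, -b-> n5
  n4 = 0\{b,c} | b.0\{a,b} | -b-> n6
  n5 = (a.0 + (0 + 0))\{b,c} | 0\{a,b} | -a-> n6
  n6 = 0\{b,c} | 0\{a,b} | deadlocked
Coarsest stable partition (strong bisimilarity classes):
  B0 = {m0, n0}
  B1 = {m1, n1}
  B2 = {m2, n2}
  B3 = {m4, n4}
  B4 = {m6, n6}
  B5 = {m3, n3}
  B6 = {m5, n5}
m0 ∈ B0, n0 ∈ B0 → same block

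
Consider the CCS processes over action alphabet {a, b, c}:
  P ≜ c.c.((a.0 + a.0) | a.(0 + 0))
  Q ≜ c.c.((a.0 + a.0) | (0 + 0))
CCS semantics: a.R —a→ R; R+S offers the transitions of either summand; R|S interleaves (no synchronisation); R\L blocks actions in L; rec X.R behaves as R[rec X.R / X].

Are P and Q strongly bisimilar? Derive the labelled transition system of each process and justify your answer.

P ≁ Q

LTS(P): 6 reachable states
  s0 = c.c.((a.0 + a.0) | a.(0 + 0)) → --c--▸ s1
  s1 = c.((a.0 + a.0) | a.(0 + 0)) → --c--▸ s2
  s2 = (a.0 + a.0) | a.(0 + 0) → --a--▸ s3, --a--▸ s4
  s3 = (a.0 + a.0) | (0 + 0) → --a--▸ s5
  s4 = 0 | a.(0 + 0) → --a--▸ s5
  s5 = 0 | (0 + 0) → ·
LTS(Q): 4 reachable states
  t0 = c.c.((a.0 + a.0) | (0 + 0)) → --c--▸ t1
  t1 = c.((a.0 + a.0) | (0 + 0)) → --c--▸ t2
  t2 = (a.0 + a.0) | (0 + 0) → --a--▸ t3
  t3 = 0 | (0 + 0) → ·
Bisimilarity quotient blocks:
  B0 = {s0}
  B1 = {s1}
  B2 = {s2}
  B3 = {s3, s4, t2}
  B4 = {s5, t3}
  B5 = {t0}
  B6 = {t1}
s0 ∈ B0, t0 ∈ B5 → different blocks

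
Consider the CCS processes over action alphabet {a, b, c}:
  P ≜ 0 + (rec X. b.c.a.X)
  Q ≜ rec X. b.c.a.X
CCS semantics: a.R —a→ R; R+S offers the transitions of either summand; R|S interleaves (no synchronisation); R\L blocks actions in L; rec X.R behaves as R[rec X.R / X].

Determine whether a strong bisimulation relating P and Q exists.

P's transition system — 4 states:
  m0 = 0 + (rec X. b.c.a.X) → -b-> m1
  m1 = c.a.(rec X. b.c.a.X) → -c-> m2
  m2 = a.(rec X. b.c.a.X) → -a-> m3
  m3 = rec X. b.c.a.X → -b-> m1
Q's transition system — 3 states:
  n0 = rec X. b.c.a.X → -b-> n1
  n1 = c.a.(rec X. b.c.a.X) → -c-> n2
  n2 = a.(rec X. b.c.a.X) → -a-> n0
Coarsest stable partition (strong bisimilarity classes):
  B0 = {m0, m3, n0}
  B1 = {m1, n1}
  B2 = {m2, n2}
m0 ∈ B0, n0 ∈ B0 → same block

bisimilar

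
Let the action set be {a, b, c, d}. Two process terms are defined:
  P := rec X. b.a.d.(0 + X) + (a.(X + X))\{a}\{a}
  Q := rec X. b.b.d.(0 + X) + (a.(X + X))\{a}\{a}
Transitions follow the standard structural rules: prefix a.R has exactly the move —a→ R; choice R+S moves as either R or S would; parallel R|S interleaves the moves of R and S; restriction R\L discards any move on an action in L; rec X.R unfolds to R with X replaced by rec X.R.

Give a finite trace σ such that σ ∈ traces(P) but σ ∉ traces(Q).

P's transition system — 4 states:
  p0 = rec X. b.a.d.(0 + X) + (a.(X + X))\{a}\{a} | --b--▸ p1
  p1 = a.d.(0 + (rec X. b.a.d.(0 + X) + (a.(X + X))\{a}\{a})) | --a--▸ p2
  p2 = d.(0 + (rec X. b.a.d.(0 + X) + (a.(X + X))\{a}\{a})) | --d--▸ p3
  p3 = 0 + (rec X. b.a.d.(0 + X) + (a.(X + X))\{a}\{a}) | --b--▸ p1
Q's transition system — 4 states:
  q0 = rec X. b.b.d.(0 + X) + (a.(X + X))\{a}\{a} | --b--▸ q1
  q1 = b.d.(0 + (rec X. b.b.d.(0 + X) + (a.(X + X))\{a}\{a})) | --b--▸ q2
  q2 = d.(0 + (rec X. b.b.d.(0 + X) + (a.(X + X))\{a}\{a})) | --d--▸ q3
  q3 = 0 + (rec X. b.b.d.(0 + X) + (a.(X + X))\{a}\{a}) | --b--▸ q1
Run σ = ⟨ba⟩ on P: start {p0}
  after b @ step 1: {p1}
  after a @ step 2: {p2}
  ✓ P
Run σ = ⟨ba⟩ on Q: start {q0}
  after b @ step 1: {q1}
  after a @ step 2: ∅ (Q stuck)

ba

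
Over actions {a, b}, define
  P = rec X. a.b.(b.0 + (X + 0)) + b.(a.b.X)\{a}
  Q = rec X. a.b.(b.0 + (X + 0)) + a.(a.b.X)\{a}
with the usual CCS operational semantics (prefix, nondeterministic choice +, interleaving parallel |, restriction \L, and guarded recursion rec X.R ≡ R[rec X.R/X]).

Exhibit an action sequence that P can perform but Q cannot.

Reachable graph of P (5 states):
  m0 = rec X. a.b.(b.0 + (X + 0)) + b.(a.b.X)\{a} ⊢ --a--▸ m1, --b--▸ m2
  m1 = b.(b.0 + ((rec X. a.b.(b.0 + (X + 0)) + b.(a.b.X)\{a}) + 0)) ⊢ --b--▸ m3
  m2 = (a.b.(rec X. a.b.(b.0 + (X + 0)) + b.(a.b.X)\{a}))\{a} ⊢ stopped
  m3 = b.0 + ((rec X. a.b.(b.0 + (X + 0)) + b.(a.b.X)\{a}) + 0) ⊢ --a--▸ m1, --b--▸ m2, --b--▸ m4
  m4 = 0 ⊢ stopped
Reachable graph of Q (5 states):
  n0 = rec X. a.b.(b.0 + (X + 0)) + a.(a.b.X)\{a} ⊢ --a--▸ n1, --a--▸ n2
  n1 = (a.b.(rec X. a.b.(b.0 + (X + 0)) + a.(a.b.X)\{a}))\{a} ⊢ stopped
  n2 = b.(b.0 + ((rec X. a.b.(b.0 + (X + 0)) + a.(a.b.X)\{a}) + 0)) ⊢ --b--▸ n3
  n3 = b.0 + ((rec X. a.b.(b.0 + (X + 0)) + a.(a.b.X)\{a}) + 0) ⊢ --a--▸ n1, --a--▸ n2, --b--▸ n4
  n4 = 0 ⊢ stopped
Trace ⟨b⟩ through P, begin at {m0}:
  [1] b ⇒ {m2}
  ✓ P
Trace ⟨b⟩ through Q, begin at {n0}:
  [1] b ⇒ no successor for Q

b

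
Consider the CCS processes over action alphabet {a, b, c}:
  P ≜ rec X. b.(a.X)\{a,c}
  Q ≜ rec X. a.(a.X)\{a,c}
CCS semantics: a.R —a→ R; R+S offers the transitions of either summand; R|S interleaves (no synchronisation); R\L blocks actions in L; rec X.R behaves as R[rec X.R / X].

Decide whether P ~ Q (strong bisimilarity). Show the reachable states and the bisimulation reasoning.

P's transition system — 2 states:
  m0 = rec X. b.(a.X)\{a,c} | ··b··> m1
  m1 = (a.(rec X. b.(a.X)\{a,c}))\{a,c} | stopped
Q's transition system — 2 states:
  n0 = rec X. a.(a.X)\{a,c} | ··a··> n1
  n1 = (a.(rec X. a.(a.X)\{a,c}))\{a,c} | stopped
Coarsest stable partition (strong bisimilarity classes):
  B0 = {m0}
  B1 = {m1, n1}
  B2 = {n0}
m0 ∈ B0, n0 ∈ B2 → different blocks

NO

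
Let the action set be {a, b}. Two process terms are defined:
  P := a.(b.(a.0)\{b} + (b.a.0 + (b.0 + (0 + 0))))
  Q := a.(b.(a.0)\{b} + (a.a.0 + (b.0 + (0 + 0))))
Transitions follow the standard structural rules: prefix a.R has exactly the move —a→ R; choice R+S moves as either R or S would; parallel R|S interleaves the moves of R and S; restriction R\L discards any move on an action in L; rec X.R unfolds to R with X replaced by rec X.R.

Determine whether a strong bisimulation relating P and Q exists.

P's transition system — 6 states:
  p0 = a.(b.(a.0)\{b} + (b.a.0 + (b.0 + (0 + 0)))) → --a--▸ p1
  p1 = b.(a.0)\{b} + (b.a.0 + (b.0 + (0 + 0))) → --b--▸ p2, --b--▸ p3, --b--▸ p4
  p2 = (a.0)\{b} → --a--▸ p5
  p3 = 0 → (no moves)
  p4 = a.0 → --a--▸ p3
  p5 = 0\{b} → (no moves)
Q's transition system — 6 states:
  q0 = a.(b.(a.0)\{b} + (a.a.0 + (b.0 + (0 + 0)))) → --a--▸ q1
  q1 = b.(a.0)\{b} + (a.a.0 + (b.0 + (0 + 0))) → --a--▸ q2, --b--▸ q3, --b--▸ q4
  q2 = a.0 → --a--▸ q4
  q3 = (a.0)\{b} → --a--▸ q5
  q4 = 0 → (no moves)
  q5 = 0\{b} → (no moves)
Partition-refinement fixed point:
  B0 = {p0}
  B1 = {p1}
  B2 = {p2, p4, q2, q3}
  B3 = {p3, p5, q4, q5}
  B4 = {q0}
  B5 = {q1}
p0 ∈ B0, q0 ∈ B4 → different blocks

NO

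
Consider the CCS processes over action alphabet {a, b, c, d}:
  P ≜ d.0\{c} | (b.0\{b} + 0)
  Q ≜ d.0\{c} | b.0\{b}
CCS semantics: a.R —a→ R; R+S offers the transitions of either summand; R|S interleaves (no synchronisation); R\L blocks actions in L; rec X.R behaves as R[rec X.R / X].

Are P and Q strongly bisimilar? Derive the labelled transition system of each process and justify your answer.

P ~ Q

P's transition system — 4 states:
  p0 = d.0\{c} | (b.0\{b} + 0) ⊢ =b=> p1, =d=> p2
  p1 = d.0\{c} | 0\{b} ⊢ =d=> p3
  p2 = 0\{c} | (b.0\{b} + 0) ⊢ =b=> p3
  p3 = 0\{c} | 0\{b} ⊢ deadlocked
Q's transition system — 4 states:
  q0 = d.0\{c} | b.0\{b} ⊢ =b=> q1, =d=> q2
  q1 = d.0\{c} | 0\{b} ⊢ =d=> q3
  q2 = 0\{c} | b.0\{b} ⊢ =b=> q3
  q3 = 0\{c} | 0\{b} ⊢ deadlocked
Partition-refinement fixed point:
  B0 = {p0, q0}
  B1 = {p2, q2}
  B2 = {p3, q3}
  B3 = {p1, q1}
p0 ∈ B0, q0 ∈ B0 → same block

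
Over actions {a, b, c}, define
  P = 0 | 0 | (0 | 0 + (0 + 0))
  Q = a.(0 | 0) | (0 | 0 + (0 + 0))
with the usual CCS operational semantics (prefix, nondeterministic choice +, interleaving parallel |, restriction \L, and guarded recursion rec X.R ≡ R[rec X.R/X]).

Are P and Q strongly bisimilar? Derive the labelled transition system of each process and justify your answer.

NO

P's transition system — 1 states:
  p0 = 0 | 0 | (0 | 0 + (0 + 0)) has moves stopped
Q's transition system — 2 states:
  q0 = a.(0 | 0) | (0 | 0 + (0 + 0)) has moves ··a··> q1
  q1 = 0 | 0 | (0 | 0 + (0 + 0)) has moves stopped
Bisimilarity quotient blocks:
  B0 = {p0, q1}
  B1 = {q0}
p0 ∈ B0, q0 ∈ B1 → different blocks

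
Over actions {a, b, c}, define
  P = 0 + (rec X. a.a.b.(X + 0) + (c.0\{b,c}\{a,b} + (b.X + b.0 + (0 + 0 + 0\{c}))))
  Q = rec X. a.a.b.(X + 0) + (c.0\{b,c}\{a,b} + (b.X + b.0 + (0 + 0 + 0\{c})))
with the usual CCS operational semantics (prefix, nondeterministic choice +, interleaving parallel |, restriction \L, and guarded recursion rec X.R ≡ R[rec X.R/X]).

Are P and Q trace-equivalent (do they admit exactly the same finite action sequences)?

trace-equivalent

LTS(P): 7 reachable states
  m0 = 0 + (rec X. a.a.b.(X + 0) + (c.0\{b,c}\{a,b} + (b.X + b.0 + (0 + 0 + 0\{c})))) → —a→ m1, —b→ m2, —b→ m3, —c→ m4
  m1 = a.b.((rec X. a.a.b.(X + 0) + (c.0\{b,c}\{a,b} + (b.X + b.0 + (0 + 0 + 0\{c})))) + 0) → —a→ m5
  m2 = 0 → ∅
  m3 = rec X. a.a.b.(X + 0) + (c.0\{b,c}\{a,b} + (b.X + b.0 + (0 + 0 + 0\{c}))) → —a→ m1, —b→ m2, —b→ m3, —c→ m4
  m4 = 0\{b,c}\{a,b} → ∅
  m5 = b.((rec X. a.a.b.(X + 0) + (c.0\{b,c}\{a,b} + (b.X + b.0 + (0 + 0 + 0\{c})))) + 0) → —b→ m6
  m6 = (rec X. a.a.b.(X + 0) + (c.0\{b,c}\{a,b} + (b.X + b.0 + (0 + 0 + 0\{c})))) + 0 → —a→ m1, —b→ m2, —b→ m3, —c→ m4
LTS(Q): 6 reachable states
  n0 = rec X. a.a.b.(X + 0) + (c.0\{b,c}\{a,b} + (b.X + b.0 + (0 + 0 + 0\{c}))) → —a→ n1, —b→ n0, —b→ n2, —c→ n3
  n1 = a.b.((rec X. a.a.b.(X + 0) + (c.0\{b,c}\{a,b} + (b.X + b.0 + (0 + 0 + 0\{c})))) + 0) → —a→ n4
  n2 = 0 → ∅
  n3 = 0\{b,c}\{a,b} → ∅
  n4 = b.((rec X. a.a.b.(X + 0) + (c.0\{b,c}\{a,b} + (b.X + b.0 + (0 + 0 + 0\{c})))) + 0) → —b→ n5
  n5 = (rec X. a.a.b.(X + 0) + (c.0\{b,c}\{a,b} + (b.X + b.0 + (0 + 0 + 0\{c})))) + 0 → —a→ n1, —b→ n0, —b→ n2, —c→ n3
Bisimilarity quotient blocks:
  B0 = {m0, m3, m6, n0, n5}
  B1 = {m2, m4, n2, n3}
  B2 = {m1, n1}
  B3 = {m5, n4}
m0 ∈ B0, n0 ∈ B0 → same block
Bisimilar ⇒ trace-equivalent.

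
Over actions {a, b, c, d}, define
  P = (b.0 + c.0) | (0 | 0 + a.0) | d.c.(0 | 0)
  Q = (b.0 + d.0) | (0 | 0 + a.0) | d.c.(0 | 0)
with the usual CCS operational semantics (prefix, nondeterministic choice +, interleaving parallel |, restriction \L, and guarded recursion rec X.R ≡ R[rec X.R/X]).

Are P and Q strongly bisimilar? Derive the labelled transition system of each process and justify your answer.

Reachable graph of P (12 states):
  s0 = (b.0 + c.0) | (0 | 0 + a.0) | d.c.(0 | 0) → =a=> s1, =b=> s2, =c=> s2, =d=> s3
  s1 = (b.0 + c.0) | 0 | d.c.(0 | 0) → =b=> s4, =c=> s4, =d=> s5
  s2 = 0 | (0 | 0 + a.0) | d.c.(0 | 0) → =a=> s4, =d=> s6
  s3 = (b.0 + c.0) | (0 | 0 + a.0) | c.(0 | 0) → =a=> s5, =b=> s6, =c=> s6, =c=> s7
  s4 = 0 | 0 | d.c.(0 | 0) → =d=> s8
  s5 = (b.0 + c.0) | 0 | c.(0 | 0) → =b=> s8, =c=> s8, =c=> s9
  s6 = 0 | (0 | 0 + a.0) | c.(0 | 0) → =a=> s8, =c=> s10
  s7 = (b.0 + c.0) | (0 | 0 + a.0) | (0 | 0) → =a=> s9, =b=> s10, =c=> s10
  s8 = 0 | 0 | c.(0 | 0) → =c=> s11
  s9 = (b.0 + c.0) | 0 | (0 | 0) → =b=> s11, =c=> s11
  s10 = 0 | (0 | 0 + a.0) | (0 | 0) → =a=> s11
  s11 = 0 | 0 | (0 | 0) → ∅
Reachable graph of Q (12 states):
  t0 = (b.0 + d.0) | (0 | 0 + a.0) | d.c.(0 | 0) → =a=> t1, =b=> t2, =d=> t2, =d=> t3
  t1 = (b.0 + d.0) | 0 | d.c.(0 | 0) → =b=> t4, =d=> t4, =d=> t5
  t2 = 0 | (0 | 0 + a.0) | d.c.(0 | 0) → =a=> t4, =d=> t6
  t3 = (b.0 + d.0) | (0 | 0 + a.0) | c.(0 | 0) → =a=> t5, =b=> t6, =c=> t7, =d=> t6
  t4 = 0 | 0 | d.c.(0 | 0) → =d=> t8
  t5 = (b.0 + d.0) | 0 | c.(0 | 0) → =b=> t8, =c=> t9, =d=> t8
  t6 = 0 | (0 | 0 + a.0) | c.(0 | 0) → =a=> t8, =c=> t10
  t7 = (b.0 + d.0) | (0 | 0 + a.0) | (0 | 0) → =a=> t9, =b=> t10, =d=> t10
  t8 = 0 | 0 | c.(0 | 0) → =c=> t11
  t9 = (b.0 + d.0) | 0 | (0 | 0) → =b=> t11, =d=> t11
  t10 = 0 | (0 | 0 + a.0) | (0 | 0) → =a=> t11
  t11 = 0 | 0 | (0 | 0) → ∅
Partition-refinement fixed point:
  B0 = {s0}
  B1 = {s2, t2}
  B2 = {s6, t6}
  B3 = {s8, t8}
  B4 = {s11, t11}
  B5 = {s10, t10}
  B6 = {s4, t4}
  B7 = {s3}
  B8 = {s7}
  B9 = {s9}
  B10 = {s5}
  B11 = {s1}
  B12 = {t0}
  B13 = {t3}
  B14 = {t7}
  B15 = {t9}
  B16 = {t5}
  B17 = {t1}
s0 ∈ B0, t0 ∈ B12 → different blocks

NO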